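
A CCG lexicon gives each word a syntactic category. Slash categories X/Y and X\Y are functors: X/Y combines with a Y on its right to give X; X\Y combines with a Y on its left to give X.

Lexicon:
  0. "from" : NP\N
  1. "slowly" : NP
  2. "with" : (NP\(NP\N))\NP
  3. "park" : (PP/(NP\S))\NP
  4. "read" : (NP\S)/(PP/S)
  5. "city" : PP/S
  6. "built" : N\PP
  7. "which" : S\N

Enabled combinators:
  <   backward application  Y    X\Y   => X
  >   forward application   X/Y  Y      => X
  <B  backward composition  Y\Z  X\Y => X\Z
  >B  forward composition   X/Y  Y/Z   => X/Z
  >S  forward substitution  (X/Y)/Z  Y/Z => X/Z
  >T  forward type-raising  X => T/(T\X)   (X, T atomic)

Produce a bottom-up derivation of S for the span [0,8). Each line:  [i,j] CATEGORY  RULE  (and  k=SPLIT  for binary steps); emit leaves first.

[0,8] S   <
  [0,6] PP   >
    [0,4] PP/(NP\S)   <
      [0,3] NP   <
        [0,1] "from" : NP\N
        [1,3] NP\(NP\N)   <
          [1,2] "slowly" : NP
          [2,3] "with" : (NP\(NP\N))\NP
      [3,4] "park" : (PP/(NP\S))\NP
    [4,6] NP\S   >
      [4,5] "read" : (NP\S)/(PP/S)
      [5,6] "city" : PP/S
  [6,8] S\PP   <B
    [6,7] "built" : N\PP
    [7,8] "which" : S\N

[0,1] NP\N  lex  "from"
[1,2] NP  lex  "slowly"
[2,3] (NP\(NP\N))\NP  lex  "with"
[1,3] NP\(NP\N)  <  k=2
[0,3] NP  <  k=1
[3,4] (PP/(NP\S))\NP  lex  "park"
[0,4] PP/(NP\S)  <  k=3
[4,5] (NP\S)/(PP/S)  lex  "read"
[5,6] PP/S  lex  "city"
[4,6] NP\S  >  k=5
[0,6] PP  >  k=4
[6,7] N\PP  lex  "built"
[7,8] S\N  lex  "which"
[6,8] S\PP  <B  k=7
[0,8] S  <  k=6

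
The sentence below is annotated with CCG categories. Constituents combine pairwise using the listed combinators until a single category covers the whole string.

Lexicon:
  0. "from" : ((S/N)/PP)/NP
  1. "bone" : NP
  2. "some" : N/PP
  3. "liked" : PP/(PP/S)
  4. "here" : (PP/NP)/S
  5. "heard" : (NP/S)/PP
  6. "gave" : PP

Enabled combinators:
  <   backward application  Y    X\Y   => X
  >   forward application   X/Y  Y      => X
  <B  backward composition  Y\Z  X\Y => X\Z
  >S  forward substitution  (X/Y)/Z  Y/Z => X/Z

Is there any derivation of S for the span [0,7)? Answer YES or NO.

[0,7] S   >
  [0,3] S/PP   >S
    [0,2] (S/N)/PP   >
      [0,1] "from" : ((S/N)/PP)/NP
      [1,2] "bone" : NP
    [2,3] "some" : N/PP
  [3,7] PP   >
    [3,4] "liked" : PP/(PP/S)
    [4,7] PP/S   >S
      [4,5] "here" : (PP/NP)/S
      [5,7] NP/S   >
        [5,6] "heard" : (NP/S)/PP
        [6,7] "gave" : PP

YES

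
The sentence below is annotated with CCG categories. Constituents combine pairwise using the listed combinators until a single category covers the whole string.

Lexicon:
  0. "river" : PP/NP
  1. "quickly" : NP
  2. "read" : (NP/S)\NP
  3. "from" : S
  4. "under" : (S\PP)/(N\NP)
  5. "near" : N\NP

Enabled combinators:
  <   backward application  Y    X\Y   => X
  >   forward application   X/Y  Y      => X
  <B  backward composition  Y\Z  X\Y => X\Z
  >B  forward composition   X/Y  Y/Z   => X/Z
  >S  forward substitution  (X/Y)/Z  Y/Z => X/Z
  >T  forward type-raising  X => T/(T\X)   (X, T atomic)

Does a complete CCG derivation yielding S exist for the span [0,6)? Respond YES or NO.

[0,6] S   <
  [0,4] PP   >
    [0,3] PP/S   >B
      [0,1] "river" : PP/NP
      [1,3] NP/S   <
        [1,2] "quickly" : NP
        [2,3] "read" : (NP/S)\NP
    [3,4] "from" : S
  [4,6] S\PP   >
    [4,5] "under" : (S\PP)/(N\NP)
    [5,6] "near" : N\NP

YES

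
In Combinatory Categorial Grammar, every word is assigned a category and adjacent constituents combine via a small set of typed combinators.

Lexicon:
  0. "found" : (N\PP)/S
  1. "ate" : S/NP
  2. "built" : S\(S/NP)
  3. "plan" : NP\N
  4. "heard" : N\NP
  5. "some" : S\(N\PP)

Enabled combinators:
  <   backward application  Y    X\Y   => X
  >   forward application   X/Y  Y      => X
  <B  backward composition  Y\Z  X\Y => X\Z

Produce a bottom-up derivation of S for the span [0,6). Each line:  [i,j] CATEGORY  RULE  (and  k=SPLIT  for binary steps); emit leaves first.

[0,1] (N\PP)/S  lex  "found"
[1,2] S/NP  lex  "ate"
[2,3] S\(S/NP)  lex  "built"
[1,3] S  <  k=2
[0,3] N\PP  >  k=1
[3,4] NP\N  lex  "plan"
[4,5] N\NP  lex  "heard"
[3,5] N\N  <B  k=4
[0,5] N\PP  <B  k=3
[5,6] S\(N\PP)  lex  "some"
[0,6] S  <  k=5

[0,6] S   <
  [0,5] N\PP   <B
    [0,3] N\PP   >
      [0,1] "found" : (N\PP)/S
      [1,3] S   <
        [1,2] "ate" : S/NP
        [2,3] "built" : S\(S/NP)
    [3,5] N\N   <B
      [3,4] "plan" : NP\N
      [4,5] "heard" : N\NP
  [5,6] "some" : S\(N\PP)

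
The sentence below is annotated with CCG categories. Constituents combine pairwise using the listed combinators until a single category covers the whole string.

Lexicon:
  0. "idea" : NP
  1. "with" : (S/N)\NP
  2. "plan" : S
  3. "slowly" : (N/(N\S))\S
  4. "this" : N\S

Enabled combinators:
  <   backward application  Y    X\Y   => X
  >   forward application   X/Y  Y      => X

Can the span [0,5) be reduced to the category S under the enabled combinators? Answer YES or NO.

YES

[0,5] S   >
  [0,2] S/N   <
    [0,1] "idea" : NP
    [1,2] "with" : (S/N)\NP
  [2,5] N   >
    [2,4] N/(N\S)   <
      [2,3] "plan" : S
      [3,4] "slowly" : (N/(N\S))\S
    [4,5] "this" : N\S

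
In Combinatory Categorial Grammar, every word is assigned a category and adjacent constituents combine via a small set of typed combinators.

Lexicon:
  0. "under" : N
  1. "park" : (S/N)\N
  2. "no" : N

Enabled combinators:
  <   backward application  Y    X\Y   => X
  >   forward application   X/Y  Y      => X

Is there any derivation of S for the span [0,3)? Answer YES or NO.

[0,3] S   >
  [0,2] S/N   <
    [0,1] "under" : N
    [1,2] "park" : (S/N)\N
  [2,3] "no" : N

YES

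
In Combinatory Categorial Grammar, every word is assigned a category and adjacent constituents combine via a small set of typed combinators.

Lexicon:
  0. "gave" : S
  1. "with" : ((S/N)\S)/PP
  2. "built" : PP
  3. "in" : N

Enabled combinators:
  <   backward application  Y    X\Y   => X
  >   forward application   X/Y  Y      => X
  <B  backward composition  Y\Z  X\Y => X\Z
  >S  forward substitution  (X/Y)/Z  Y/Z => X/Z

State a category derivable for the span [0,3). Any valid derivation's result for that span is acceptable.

S/N

[0,4] S   >
  [0,3] S/N   <
    [0,1] "gave" : S
    [1,3] (S/N)\S   >
      [1,2] "with" : ((S/N)\S)/PP
      [2,3] "built" : PP
  [3,4] "in" : N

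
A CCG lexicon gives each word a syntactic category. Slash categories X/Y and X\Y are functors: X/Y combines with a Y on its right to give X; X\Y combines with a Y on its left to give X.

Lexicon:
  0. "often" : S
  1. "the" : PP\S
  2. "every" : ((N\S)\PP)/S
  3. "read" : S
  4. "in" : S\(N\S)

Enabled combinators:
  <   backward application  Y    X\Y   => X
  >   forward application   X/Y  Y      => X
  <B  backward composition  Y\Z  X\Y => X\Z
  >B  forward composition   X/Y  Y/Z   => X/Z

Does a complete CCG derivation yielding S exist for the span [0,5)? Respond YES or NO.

YES

[0,5] S   <
  [0,4] N\S   <
    [0,2] PP   <
      [0,1] "often" : S
      [1,2] "the" : PP\S
    [2,4] (N\S)\PP   >
      [2,3] "every" : ((N\S)\PP)/S
      [3,4] "read" : S
  [4,5] "in" : S\(N\S)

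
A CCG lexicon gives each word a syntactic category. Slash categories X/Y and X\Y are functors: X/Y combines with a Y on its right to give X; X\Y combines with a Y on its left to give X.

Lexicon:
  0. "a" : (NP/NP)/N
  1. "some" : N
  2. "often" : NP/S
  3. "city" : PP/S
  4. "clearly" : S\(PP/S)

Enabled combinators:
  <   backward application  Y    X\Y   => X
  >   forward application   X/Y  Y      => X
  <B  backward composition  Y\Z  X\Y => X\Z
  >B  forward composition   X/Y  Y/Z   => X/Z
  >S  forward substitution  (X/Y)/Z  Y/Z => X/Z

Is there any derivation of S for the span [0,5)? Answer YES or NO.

NO

(NP/NP)/N N NP/S PP/S S\(PP/S)
CKY chart[0,5] = {NP}; S ∉ chart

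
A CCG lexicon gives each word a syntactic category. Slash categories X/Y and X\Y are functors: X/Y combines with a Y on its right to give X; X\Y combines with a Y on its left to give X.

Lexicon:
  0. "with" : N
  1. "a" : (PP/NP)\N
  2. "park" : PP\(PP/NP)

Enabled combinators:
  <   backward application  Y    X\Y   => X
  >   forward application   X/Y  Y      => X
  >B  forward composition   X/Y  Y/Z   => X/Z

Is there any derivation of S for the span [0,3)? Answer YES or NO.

NO

N (PP/NP)\N PP\(PP/NP)
CKY chart[0,3] = {PP}; S ∉ chart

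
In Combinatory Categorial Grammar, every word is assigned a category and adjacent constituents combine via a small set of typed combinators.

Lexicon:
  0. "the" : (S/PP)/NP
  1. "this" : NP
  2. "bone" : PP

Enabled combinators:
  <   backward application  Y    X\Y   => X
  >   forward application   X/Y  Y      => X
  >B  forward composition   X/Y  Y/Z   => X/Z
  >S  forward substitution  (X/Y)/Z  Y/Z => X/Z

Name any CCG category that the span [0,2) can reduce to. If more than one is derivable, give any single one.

S/PP

[0,3] S   >
  [0,2] S/PP   >
    [0,1] "the" : (S/PP)/NP
    [1,2] "this" : NP
  [2,3] "bone" : PP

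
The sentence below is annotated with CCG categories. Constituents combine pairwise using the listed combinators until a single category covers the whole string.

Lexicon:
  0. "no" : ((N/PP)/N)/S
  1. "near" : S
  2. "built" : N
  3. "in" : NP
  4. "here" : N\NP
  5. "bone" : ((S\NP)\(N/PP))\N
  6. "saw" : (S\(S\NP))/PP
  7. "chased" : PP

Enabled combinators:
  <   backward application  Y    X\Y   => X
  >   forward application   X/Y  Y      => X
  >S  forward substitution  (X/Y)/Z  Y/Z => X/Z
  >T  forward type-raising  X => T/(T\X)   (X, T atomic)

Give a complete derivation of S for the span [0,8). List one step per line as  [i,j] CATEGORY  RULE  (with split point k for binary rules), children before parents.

[0,1] ((N/PP)/N)/S  lex  "no"
[1,2] S  lex  "near"
[0,2] (N/PP)/N  >  k=1
[2,3] N  lex  "built"
[0,3] N/PP  >  k=2
[3,4] NP  lex  "in"
[4,5] N\NP  lex  "here"
[3,5] N  <  k=4
[5,6] ((S\NP)\(N/PP))\N  lex  "bone"
[3,6] (S\NP)\(N/PP)  <  k=5
[0,6] S\NP  <  k=3
[6,7] (S\(S\NP))/PP  lex  "saw"
[7,8] PP  lex  "chased"
[6,8] S\(S\NP)  >  k=7
[0,8] S  <  k=6

[0,8] S   <
  [0,6] S\NP   <
    [0,3] N/PP   >
      [0,2] (N/PP)/N   >
        [0,1] "no" : ((N/PP)/N)/S
        [1,2] "near" : S
      [2,3] "built" : N
    [3,6] (S\NP)\(N/PP)   <
      [3,5] N   <
        [3,4] "in" : NP
        [4,5] "here" : N\NP
      [5,6] "bone" : ((S\NP)\(N/PP))\N
  [6,8] S\(S\NP)   >
    [6,7] "saw" : (S\(S\NP))/PP
    [7,8] "chased" : PP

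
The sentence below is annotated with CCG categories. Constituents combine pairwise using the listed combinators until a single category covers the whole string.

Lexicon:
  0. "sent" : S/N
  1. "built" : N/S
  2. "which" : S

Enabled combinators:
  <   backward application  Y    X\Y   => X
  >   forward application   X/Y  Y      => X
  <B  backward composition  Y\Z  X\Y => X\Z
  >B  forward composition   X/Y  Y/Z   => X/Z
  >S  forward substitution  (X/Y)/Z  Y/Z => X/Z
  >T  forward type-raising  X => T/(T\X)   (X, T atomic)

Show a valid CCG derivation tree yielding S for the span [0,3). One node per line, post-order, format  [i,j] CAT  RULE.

[0,1] S/N  lex  "sent"
[1,2] N/S  lex  "built"
[2,3] S  lex  "which"
[1,3] N  >  k=2
[0,3] S  >  k=1

[0,3] S   >
  [0,1] "sent" : S/N
  [1,3] N   >
    [1,2] "built" : N/S
    [2,3] "which" : S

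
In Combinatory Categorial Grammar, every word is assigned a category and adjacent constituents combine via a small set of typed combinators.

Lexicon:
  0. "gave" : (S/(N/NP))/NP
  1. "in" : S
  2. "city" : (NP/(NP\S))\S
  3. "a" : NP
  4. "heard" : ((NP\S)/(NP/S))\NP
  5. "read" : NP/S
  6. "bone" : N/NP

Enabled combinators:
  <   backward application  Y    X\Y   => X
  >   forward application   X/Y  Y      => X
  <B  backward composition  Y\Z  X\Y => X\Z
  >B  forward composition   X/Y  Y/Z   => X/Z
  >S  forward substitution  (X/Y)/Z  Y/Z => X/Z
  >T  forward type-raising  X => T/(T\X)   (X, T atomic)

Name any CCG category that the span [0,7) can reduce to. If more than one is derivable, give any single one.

[0,7] S   >
  [0,6] S/(N/NP)   >
    [0,1] "gave" : (S/(N/NP))/NP
    [1,6] NP   >
      [1,3] NP/(NP\S)   <
        [1,2] "in" : S
        [2,3] "city" : (NP/(NP\S))\S
      [3,6] NP\S   >
        [3,5] (NP\S)/(NP/S)   <
          [3,4] "a" : NP
          [4,5] "heard" : ((NP\S)/(NP/S))\NP
        [5,6] "read" : NP/S
  [6,7] "bone" : N/NP

S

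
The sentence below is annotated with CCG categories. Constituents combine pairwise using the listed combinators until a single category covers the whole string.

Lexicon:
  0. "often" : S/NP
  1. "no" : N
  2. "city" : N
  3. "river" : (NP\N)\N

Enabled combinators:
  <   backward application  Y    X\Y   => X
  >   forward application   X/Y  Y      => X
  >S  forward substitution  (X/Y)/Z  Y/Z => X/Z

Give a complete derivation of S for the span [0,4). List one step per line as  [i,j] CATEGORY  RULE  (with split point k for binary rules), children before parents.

[0,4] S   >
  [0,1] "often" : S/NP
  [1,4] NP   <
    [1,2] "no" : N
    [2,4] NP\N   <
      [2,3] "city" : N
      [3,4] "river" : (NP\N)\N

[0,1] S/NP  lex  "often"
[1,2] N  lex  "no"
[2,3] N  lex  "city"
[3,4] (NP\N)\N  lex  "river"
[2,4] NP\N  <  k=3
[1,4] NP  <  k=2
[0,4] S  >  k=1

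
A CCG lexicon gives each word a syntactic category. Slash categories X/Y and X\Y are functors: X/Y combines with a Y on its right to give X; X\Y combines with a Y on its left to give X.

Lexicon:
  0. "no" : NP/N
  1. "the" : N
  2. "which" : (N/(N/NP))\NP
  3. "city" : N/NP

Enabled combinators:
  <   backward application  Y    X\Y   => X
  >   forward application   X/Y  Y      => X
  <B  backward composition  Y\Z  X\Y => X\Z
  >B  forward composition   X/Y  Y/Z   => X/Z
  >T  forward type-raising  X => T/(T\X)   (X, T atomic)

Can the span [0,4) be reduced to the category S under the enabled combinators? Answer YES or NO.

NP/N N (N/(N/NP))\NP N/NP
CKY chart[0,4] = {N, N/(N\N), NP/(NP\N), PP/(PP\N), S/(S\N)}; S ∉ chart

NO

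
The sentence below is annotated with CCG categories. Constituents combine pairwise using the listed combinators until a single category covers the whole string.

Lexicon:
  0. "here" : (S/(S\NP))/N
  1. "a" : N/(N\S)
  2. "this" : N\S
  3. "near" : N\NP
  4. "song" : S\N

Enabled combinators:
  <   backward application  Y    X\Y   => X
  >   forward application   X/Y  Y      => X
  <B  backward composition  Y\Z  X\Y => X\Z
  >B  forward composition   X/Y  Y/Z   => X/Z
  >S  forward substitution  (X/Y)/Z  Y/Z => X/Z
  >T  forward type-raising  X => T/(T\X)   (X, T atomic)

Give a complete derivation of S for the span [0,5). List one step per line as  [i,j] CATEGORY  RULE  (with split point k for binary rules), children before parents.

[0,1] (S/(S\NP))/N  lex  "here"
[1,2] N/(N\S)  lex  "a"
[2,3] N\S  lex  "this"
[1,3] N  >  k=2
[0,3] S/(S\NP)  >  k=1
[3,4] N\NP  lex  "near"
[4,5] S\N  lex  "song"
[3,5] S\NP  <B  k=4
[0,5] S  >  k=3

[0,5] S   >
  [0,3] S/(S\NP)   >
    [0,1] "here" : (S/(S\NP))/N
    [1,3] N   >
      [1,2] "a" : N/(N\S)
      [2,3] "this" : N\S
  [3,5] S\NP   <B
    [3,4] "near" : N\NP
    [4,5] "song" : S\N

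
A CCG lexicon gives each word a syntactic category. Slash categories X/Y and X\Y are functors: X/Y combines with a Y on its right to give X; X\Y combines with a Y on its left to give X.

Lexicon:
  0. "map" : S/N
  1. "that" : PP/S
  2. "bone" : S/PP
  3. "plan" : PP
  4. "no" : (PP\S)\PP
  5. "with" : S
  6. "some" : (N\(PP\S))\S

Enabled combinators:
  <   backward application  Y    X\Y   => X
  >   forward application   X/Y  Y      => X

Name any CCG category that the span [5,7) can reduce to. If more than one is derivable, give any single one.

N\(PP\S)

[0,7] S   >
  [0,1] "map" : S/N
  [1,7] N   <
    [1,5] PP\S   <
      [1,4] PP   >
        [1,2] "that" : PP/S
        [2,4] S   >
          [2,3] "bone" : S/PP
          [3,4] "plan" : PP
      [4,5] "no" : (PP\S)\PP
    [5,7] N\(PP\S)   <
      [5,6] "with" : S
      [6,7] "some" : (N\(PP\S))\S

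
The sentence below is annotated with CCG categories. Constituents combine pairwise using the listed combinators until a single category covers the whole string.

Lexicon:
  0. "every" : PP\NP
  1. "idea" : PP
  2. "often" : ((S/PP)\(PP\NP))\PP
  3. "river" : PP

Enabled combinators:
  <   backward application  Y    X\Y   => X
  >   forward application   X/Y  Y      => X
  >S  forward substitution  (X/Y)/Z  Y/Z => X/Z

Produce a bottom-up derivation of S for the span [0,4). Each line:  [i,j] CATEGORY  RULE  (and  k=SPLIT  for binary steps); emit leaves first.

[0,4] S   >
  [0,3] S/PP   <
    [0,1] "every" : PP\NP
    [1,3] (S/PP)\(PP\NP)   <
      [1,2] "idea" : PP
      [2,3] "often" : ((S/PP)\(PP\NP))\PP
  [3,4] "river" : PP

[0,1] PP\NP  lex  "every"
[1,2] PP  lex  "idea"
[2,3] ((S/PP)\(PP\NP))\PP  lex  "often"
[1,3] (S/PP)\(PP\NP)  <  k=2
[0,3] S/PP  <  k=1
[3,4] PP  lex  "river"
[0,4] S  >  k=3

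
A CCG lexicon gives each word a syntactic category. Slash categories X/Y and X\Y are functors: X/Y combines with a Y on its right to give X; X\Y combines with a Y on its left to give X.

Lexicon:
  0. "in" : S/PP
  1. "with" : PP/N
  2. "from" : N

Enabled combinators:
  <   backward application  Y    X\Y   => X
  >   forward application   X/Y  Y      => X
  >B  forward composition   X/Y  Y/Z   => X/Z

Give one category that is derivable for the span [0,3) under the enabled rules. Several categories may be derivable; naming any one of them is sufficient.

S

[0,3] S   >
  [0,2] S/N   >B
    [0,1] "in" : S/PP
    [1,2] "with" : PP/N
  [2,3] "from" : N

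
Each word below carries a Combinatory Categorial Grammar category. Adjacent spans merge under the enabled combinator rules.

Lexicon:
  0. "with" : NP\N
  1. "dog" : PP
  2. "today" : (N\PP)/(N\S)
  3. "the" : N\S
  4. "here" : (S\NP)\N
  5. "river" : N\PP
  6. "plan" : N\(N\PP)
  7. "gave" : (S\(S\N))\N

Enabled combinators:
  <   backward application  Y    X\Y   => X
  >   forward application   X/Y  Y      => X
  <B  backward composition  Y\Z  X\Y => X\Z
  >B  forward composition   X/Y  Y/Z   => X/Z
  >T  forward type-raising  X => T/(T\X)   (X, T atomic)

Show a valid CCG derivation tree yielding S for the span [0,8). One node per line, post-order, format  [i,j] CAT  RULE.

[0,8] S   <
  [0,5] S\N   <B
    [0,1] "with" : NP\N
    [1,5] S\NP   <
      [1,4] N   >
        [1,2] N/(N\PP)   >T
          [1,2] "dog" : PP
        [2,4] N\PP   >
          [2,3] "today" : (N\PP)/(N\S)
          [3,4] "the" : N\S
      [4,5] "here" : (S\NP)\N
  [5,8] S\(S\N)   <
    [5,7] N   <
      [5,6] "river" : N\PP
      [6,7] "plan" : N\(N\PP)
    [7,8] "gave" : (S\(S\N))\N

[0,1] NP\N  lex  "with"
[1,2] PP  lex  "dog"
[1,2] N/(N\PP)  >T
[2,3] (N\PP)/(N\S)  lex  "today"
[3,4] N\S  lex  "the"
[2,4] N\PP  >  k=3
[1,4] N  >  k=2
[4,5] (S\NP)\N  lex  "here"
[1,5] S\NP  <  k=4
[0,5] S\N  <B  k=1
[5,6] N\PP  lex  "river"
[6,7] N\(N\PP)  lex  "plan"
[5,7] N  <  k=6
[7,8] (S\(S\N))\N  lex  "gave"
[5,8] S\(S\N)  <  k=7
[0,8] S  <  k=5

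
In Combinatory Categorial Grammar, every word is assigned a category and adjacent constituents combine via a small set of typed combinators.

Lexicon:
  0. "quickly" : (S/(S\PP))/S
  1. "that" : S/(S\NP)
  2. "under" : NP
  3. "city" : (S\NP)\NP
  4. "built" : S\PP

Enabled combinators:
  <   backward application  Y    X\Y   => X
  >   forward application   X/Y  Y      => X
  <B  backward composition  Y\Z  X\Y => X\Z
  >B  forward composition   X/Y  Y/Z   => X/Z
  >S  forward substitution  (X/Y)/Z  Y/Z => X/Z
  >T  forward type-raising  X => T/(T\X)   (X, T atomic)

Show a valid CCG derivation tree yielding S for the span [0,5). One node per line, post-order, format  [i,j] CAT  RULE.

[0,1] (S/(S\PP))/S  lex  "quickly"
[1,2] S/(S\NP)  lex  "that"
[2,3] NP  lex  "under"
[3,4] (S\NP)\NP  lex  "city"
[2,4] S\NP  <  k=3
[1,4] S  >  k=2
[0,4] S/(S\PP)  >  k=1
[4,5] S\PP  lex  "built"
[0,5] S  >  k=4

[0,5] S   >
  [0,4] S/(S\PP)   >
    [0,1] "quickly" : (S/(S\PP))/S
    [1,4] S   >
      [1,2] "that" : S/(S\NP)
      [2,4] S\NP   <
        [2,3] "under" : NP
        [3,4] "city" : (S\NP)\NP
  [4,5] "built" : S\PP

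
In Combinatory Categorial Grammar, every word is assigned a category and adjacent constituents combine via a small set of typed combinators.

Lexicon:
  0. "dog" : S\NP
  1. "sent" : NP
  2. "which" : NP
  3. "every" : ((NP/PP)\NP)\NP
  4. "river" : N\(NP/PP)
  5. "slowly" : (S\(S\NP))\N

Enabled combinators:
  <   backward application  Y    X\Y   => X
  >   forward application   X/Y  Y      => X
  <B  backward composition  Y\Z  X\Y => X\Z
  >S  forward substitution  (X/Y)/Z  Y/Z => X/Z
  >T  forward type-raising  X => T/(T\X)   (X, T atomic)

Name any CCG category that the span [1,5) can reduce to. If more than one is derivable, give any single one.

N

[0,6] S   <
  [0,1] "dog" : S\NP
  [1,6] S\(S\NP)   <
    [1,5] N   <
      [1,2] "sent" : NP
      [2,5] N\NP   <B
        [2,4] (NP/PP)\NP   <
          [2,3] "which" : NP
          [3,4] "every" : ((NP/PP)\NP)\NP
        [4,5] "river" : N\(NP/PP)
    [5,6] "slowly" : (S\(S\NP))\N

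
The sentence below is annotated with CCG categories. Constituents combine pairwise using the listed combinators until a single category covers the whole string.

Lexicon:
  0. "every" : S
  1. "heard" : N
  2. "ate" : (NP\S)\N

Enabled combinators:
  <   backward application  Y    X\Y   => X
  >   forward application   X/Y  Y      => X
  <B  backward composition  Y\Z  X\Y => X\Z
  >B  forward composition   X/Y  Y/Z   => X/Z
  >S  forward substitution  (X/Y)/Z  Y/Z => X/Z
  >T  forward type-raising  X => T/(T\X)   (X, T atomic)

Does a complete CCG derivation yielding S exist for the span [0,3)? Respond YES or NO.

S N (NP\S)\N
CKY chart[0,3] = {N/(N\NP), NP, NP/(NP\NP), PP/(PP\NP), S/(S\NP)}; S ∉ chart

NO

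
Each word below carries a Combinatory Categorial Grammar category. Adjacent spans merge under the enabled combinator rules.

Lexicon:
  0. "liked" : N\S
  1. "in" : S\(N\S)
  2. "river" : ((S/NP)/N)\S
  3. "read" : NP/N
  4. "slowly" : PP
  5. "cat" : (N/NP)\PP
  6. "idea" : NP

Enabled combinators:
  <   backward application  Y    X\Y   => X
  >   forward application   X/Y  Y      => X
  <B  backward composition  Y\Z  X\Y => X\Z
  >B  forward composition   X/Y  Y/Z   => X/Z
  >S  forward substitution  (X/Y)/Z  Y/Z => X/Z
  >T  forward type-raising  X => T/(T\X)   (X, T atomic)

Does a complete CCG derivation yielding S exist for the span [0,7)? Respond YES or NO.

[0,7] S   >
  [0,6] S/NP   >B
    [0,4] S/N   >S
      [0,3] (S/NP)/N   <
        [0,2] S   <
          [0,1] "liked" : N\S
          [1,2] "in" : S\(N\S)
        [2,3] "river" : ((S/NP)/N)\S
      [3,4] "read" : NP/N
    [4,6] N/NP   <
      [4,5] "slowly" : PP
      [5,6] "cat" : (N/NP)\PP
  [6,7] "idea" : NP

YES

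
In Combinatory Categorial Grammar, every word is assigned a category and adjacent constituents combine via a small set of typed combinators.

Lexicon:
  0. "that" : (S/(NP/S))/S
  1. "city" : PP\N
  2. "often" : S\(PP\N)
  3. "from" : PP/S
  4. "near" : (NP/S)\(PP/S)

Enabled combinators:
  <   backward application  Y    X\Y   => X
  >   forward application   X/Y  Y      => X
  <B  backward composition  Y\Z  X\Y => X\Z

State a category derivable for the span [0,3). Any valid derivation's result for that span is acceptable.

S/(NP/S)

[0,5] S   >
  [0,3] S/(NP/S)   >
    [0,1] "that" : (S/(NP/S))/S
    [1,3] S   <
      [1,2] "city" : PP\N
      [2,3] "often" : S\(PP\N)
  [3,5] NP/S   <
    [3,4] "from" : PP/S
    [4,5] "near" : (NP/S)\(PP/S)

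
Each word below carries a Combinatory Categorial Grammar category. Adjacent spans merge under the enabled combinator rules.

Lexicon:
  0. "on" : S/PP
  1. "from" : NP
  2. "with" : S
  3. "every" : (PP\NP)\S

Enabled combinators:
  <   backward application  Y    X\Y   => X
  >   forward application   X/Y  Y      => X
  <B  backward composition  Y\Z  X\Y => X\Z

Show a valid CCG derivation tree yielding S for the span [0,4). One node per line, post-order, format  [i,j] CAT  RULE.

[0,4] S   >
  [0,1] "on" : S/PP
  [1,4] PP   <
    [1,2] "from" : NP
    [2,4] PP\NP   <
      [2,3] "with" : S
      [3,4] "every" : (PP\NP)\S

[0,1] S/PP  lex  "on"
[1,2] NP  lex  "from"
[2,3] S  lex  "with"
[3,4] (PP\NP)\S  lex  "every"
[2,4] PP\NP  <  k=3
[1,4] PP  <  k=2
[0,4] S  >  k=1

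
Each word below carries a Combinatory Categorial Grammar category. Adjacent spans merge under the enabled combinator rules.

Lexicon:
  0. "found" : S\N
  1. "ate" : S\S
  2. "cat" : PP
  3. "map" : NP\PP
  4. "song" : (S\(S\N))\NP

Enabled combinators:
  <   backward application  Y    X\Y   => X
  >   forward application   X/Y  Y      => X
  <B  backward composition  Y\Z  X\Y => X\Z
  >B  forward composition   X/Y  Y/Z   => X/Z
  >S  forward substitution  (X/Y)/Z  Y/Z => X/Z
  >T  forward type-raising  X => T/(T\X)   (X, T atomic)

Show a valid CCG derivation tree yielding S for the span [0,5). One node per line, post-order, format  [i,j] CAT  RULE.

[0,1] S\N  lex  "found"
[1,2] S\S  lex  "ate"
[0,2] S\N  <B  k=1
[2,3] PP  lex  "cat"
[3,4] NP\PP  lex  "map"
[2,4] NP  <  k=3
[4,5] (S\(S\N))\NP  lex  "song"
[2,5] S\(S\N)  <  k=4
[0,5] S  <  k=2

[0,5] S   <
  [0,2] S\N   <B
    [0,1] "found" : S\N
    [1,2] "ate" : S\S
  [2,5] S\(S\N)   <
    [2,4] NP   <
      [2,3] "cat" : PP
      [3,4] "map" : NP\PP
    [4,5] "song" : (S\(S\N))\NP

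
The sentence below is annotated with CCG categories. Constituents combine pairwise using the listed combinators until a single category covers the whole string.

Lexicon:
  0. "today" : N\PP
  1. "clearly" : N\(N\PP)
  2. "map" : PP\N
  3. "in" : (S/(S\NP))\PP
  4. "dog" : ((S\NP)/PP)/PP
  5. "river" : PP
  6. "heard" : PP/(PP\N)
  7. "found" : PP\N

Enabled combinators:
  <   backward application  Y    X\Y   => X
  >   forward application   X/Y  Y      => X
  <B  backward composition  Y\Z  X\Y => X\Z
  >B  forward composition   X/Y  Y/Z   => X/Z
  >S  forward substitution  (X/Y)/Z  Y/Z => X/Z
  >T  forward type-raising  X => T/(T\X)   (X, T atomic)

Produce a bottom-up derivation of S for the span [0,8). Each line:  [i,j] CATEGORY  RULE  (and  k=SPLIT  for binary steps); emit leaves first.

[0,8] S   >
  [0,4] S/(S\NP)   <
    [0,3] PP   <
      [0,2] N   <
        [0,1] "today" : N\PP
        [1,2] "clearly" : N\(N\PP)
      [2,3] "map" : PP\N
    [3,4] "in" : (S/(S\NP))\PP
  [4,8] S\NP   >
    [4,6] (S\NP)/PP   >
      [4,5] "dog" : ((S\NP)/PP)/PP
      [5,6] "river" : PP
    [6,8] PP   >
      [6,7] "heard" : PP/(PP\N)
      [7,8] "found" : PP\N

[0,1] N\PP  lex  "today"
[1,2] N\(N\PP)  lex  "clearly"
[0,2] N  <  k=1
[2,3] PP\N  lex  "map"
[0,3] PP  <  k=2
[3,4] (S/(S\NP))\PP  lex  "in"
[0,4] S/(S\NP)  <  k=3
[4,5] ((S\NP)/PP)/PP  lex  "dog"
[5,6] PP  lex  "river"
[4,6] (S\NP)/PP  >  k=5
[6,7] PP/(PP\N)  lex  "heard"
[7,8] PP\N  lex  "found"
[6,8] PP  >  k=7
[4,8] S\NP  >  k=6
[0,8] S  >  k=4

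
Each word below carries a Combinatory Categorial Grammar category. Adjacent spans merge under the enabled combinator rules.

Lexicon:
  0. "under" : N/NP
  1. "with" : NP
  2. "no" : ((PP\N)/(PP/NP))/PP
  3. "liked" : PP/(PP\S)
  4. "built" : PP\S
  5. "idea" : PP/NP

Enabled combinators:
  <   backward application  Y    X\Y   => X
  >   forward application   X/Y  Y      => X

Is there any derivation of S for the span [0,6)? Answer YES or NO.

N/NP NP ((PP\N)/(PP/NP))/PP PP/(PP\S) PP\S PP/NP
CKY chart[0,6] = {PP}; S ∉ chart

NO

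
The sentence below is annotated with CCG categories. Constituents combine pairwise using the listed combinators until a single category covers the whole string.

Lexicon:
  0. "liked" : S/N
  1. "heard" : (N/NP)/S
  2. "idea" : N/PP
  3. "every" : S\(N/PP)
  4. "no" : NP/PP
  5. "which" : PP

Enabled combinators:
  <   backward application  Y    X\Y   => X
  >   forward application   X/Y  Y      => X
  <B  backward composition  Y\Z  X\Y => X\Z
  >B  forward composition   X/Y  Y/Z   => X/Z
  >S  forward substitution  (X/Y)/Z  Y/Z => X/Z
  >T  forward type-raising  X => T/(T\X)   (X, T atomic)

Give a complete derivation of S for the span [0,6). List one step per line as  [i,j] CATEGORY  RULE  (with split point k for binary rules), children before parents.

[0,1] S/N  lex  "liked"
[1,2] (N/NP)/S  lex  "heard"
[2,3] N/PP  lex  "idea"
[3,4] S\(N/PP)  lex  "every"
[2,4] S  <  k=3
[1,4] N/NP  >  k=2
[4,5] NP/PP  lex  "no"
[5,6] PP  lex  "which"
[4,6] NP  >  k=5
[1,6] N  >  k=4
[0,6] S  >  k=1

[0,6] S   >
  [0,1] "liked" : S/N
  [1,6] N   >
    [1,4] N/NP   >
      [1,2] "heard" : (N/NP)/S
      [2,4] S   <
        [2,3] "idea" : N/PP
        [3,4] "every" : S\(N/PP)
    [4,6] NP   >
      [4,5] "no" : NP/PP
      [5,6] "which" : PP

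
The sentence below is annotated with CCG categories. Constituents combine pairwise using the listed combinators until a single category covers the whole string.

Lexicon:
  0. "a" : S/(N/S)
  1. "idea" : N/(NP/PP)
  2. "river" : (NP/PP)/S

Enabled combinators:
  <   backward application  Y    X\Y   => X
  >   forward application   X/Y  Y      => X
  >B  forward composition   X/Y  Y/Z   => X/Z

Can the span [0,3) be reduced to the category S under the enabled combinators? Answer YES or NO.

[0,3] S   >
  [0,1] "a" : S/(N/S)
  [1,3] N/S   >B
    [1,2] "idea" : N/(NP/PP)
    [2,3] "river" : (NP/PP)/S

YES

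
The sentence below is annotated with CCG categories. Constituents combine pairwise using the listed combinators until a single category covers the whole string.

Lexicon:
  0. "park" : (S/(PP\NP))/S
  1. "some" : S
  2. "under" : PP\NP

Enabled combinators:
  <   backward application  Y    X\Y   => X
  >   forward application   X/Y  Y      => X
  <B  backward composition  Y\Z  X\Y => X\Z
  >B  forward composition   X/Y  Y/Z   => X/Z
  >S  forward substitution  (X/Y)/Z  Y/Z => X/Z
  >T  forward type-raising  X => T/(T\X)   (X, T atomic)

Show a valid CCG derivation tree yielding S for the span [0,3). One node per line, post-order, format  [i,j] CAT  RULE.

[0,3] S   >
  [0,2] S/(PP\NP)   >
    [0,1] "park" : (S/(PP\NP))/S
    [1,2] "some" : S
  [2,3] "under" : PP\NP

[0,1] (S/(PP\NP))/S  lex  "park"
[1,2] S  lex  "some"
[0,2] S/(PP\NP)  >  k=1
[2,3] PP\NP  lex  "under"
[0,3] S  >  k=2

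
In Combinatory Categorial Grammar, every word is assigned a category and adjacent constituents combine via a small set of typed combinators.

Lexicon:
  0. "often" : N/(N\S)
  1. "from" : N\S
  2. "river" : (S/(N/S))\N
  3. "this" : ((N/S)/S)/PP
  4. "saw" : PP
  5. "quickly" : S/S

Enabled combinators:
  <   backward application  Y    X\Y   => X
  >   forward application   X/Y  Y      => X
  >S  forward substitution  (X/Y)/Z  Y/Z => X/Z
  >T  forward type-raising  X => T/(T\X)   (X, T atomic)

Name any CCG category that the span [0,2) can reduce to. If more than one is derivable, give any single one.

N

[0,6] S   >
  [0,3] S/(N/S)   <
    [0,2] N   >
      [0,1] "often" : N/(N\S)
      [1,2] "from" : N\S
    [2,3] "river" : (S/(N/S))\N
  [3,6] N/S   >S
    [3,5] (N/S)/S   >
      [3,4] "this" : ((N/S)/S)/PP
      [4,5] "saw" : PP
    [5,6] "quickly" : S/S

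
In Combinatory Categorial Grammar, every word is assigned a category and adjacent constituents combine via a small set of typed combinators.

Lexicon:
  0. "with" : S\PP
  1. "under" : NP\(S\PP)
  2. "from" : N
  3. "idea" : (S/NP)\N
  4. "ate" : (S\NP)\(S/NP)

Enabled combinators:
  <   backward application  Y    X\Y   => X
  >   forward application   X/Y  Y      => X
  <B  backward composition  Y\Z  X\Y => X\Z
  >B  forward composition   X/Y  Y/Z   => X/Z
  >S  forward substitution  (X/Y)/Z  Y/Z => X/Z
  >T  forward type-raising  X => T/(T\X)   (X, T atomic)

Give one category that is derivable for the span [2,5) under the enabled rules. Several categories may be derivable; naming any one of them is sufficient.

[0,5] S   <
  [0,2] NP   <
    [0,1] "with" : S\PP
    [1,2] "under" : NP\(S\PP)
  [2,5] S\NP   <
    [2,4] S/NP   <
      [2,3] "from" : N
      [3,4] "idea" : (S/NP)\N
    [4,5] "ate" : (S\NP)\(S/NP)

S\NP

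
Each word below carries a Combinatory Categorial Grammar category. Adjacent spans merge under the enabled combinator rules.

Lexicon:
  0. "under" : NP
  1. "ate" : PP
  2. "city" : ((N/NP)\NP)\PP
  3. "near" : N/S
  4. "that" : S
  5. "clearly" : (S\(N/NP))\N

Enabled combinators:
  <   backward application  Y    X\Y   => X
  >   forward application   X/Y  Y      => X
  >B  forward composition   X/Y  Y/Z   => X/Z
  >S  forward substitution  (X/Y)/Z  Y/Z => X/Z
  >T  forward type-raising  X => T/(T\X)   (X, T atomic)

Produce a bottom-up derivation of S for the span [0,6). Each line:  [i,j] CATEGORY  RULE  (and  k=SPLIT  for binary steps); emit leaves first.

[0,1] NP  lex  "under"
[1,2] PP  lex  "ate"
[2,3] ((N/NP)\NP)\PP  lex  "city"
[1,3] (N/NP)\NP  <  k=2
[0,3] N/NP  <  k=1
[3,4] N/S  lex  "near"
[4,5] S  lex  "that"
[3,5] N  >  k=4
[5,6] (S\(N/NP))\N  lex  "clearly"
[3,6] S\(N/NP)  <  k=5
[0,6] S  <  k=3

[0,6] S   <
  [0,3] N/NP   <
    [0,1] "under" : NP
    [1,3] (N/NP)\NP   <
      [1,2] "ate" : PP
      [2,3] "city" : ((N/NP)\NP)\PP
  [3,6] S\(N/NP)   <
    [3,5] N   >
      [3,4] "near" : N/S
      [4,5] "that" : S
    [5,6] "clearly" : (S\(N/NP))\N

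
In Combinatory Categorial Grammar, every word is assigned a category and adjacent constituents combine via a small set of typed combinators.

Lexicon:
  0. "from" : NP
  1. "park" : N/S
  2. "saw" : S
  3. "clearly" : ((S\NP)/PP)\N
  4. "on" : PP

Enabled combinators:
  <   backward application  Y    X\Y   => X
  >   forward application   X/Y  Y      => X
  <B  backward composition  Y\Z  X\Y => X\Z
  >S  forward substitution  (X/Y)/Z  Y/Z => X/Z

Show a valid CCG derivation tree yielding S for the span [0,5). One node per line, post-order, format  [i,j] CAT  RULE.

[0,5] S   <
  [0,1] "from" : NP
  [1,5] S\NP   >
    [1,4] (S\NP)/PP   <
      [1,3] N   >
        [1,2] "park" : N/S
        [2,3] "saw" : S
      [3,4] "clearly" : ((S\NP)/PP)\N
    [4,5] "on" : PP

[0,1] NP  lex  "from"
[1,2] N/S  lex  "park"
[2,3] S  lex  "saw"
[1,3] N  >  k=2
[3,4] ((S\NP)/PP)\N  lex  "clearly"
[1,4] (S\NP)/PP  <  k=3
[4,5] PP  lex  "on"
[1,5] S\NP  >  k=4
[0,5] S  <  k=1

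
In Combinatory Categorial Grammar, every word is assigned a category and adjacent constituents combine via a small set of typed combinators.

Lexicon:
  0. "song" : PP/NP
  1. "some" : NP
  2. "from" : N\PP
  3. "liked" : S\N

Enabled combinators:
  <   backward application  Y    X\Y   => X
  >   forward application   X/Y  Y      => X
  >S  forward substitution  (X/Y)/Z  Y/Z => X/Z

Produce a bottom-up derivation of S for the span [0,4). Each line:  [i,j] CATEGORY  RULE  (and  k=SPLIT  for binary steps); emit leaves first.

[0,1] PP/NP  lex  "song"
[1,2] NP  lex  "some"
[0,2] PP  >  k=1
[2,3] N\PP  lex  "from"
[0,3] N  <  k=2
[3,4] S\N  lex  "liked"
[0,4] S  <  k=3

[0,4] S   <
  [0,3] N   <
    [0,2] PP   >
      [0,1] "song" : PP/NP
      [1,2] "some" : NP
    [2,3] "from" : N\PP
  [3,4] "liked" : S\N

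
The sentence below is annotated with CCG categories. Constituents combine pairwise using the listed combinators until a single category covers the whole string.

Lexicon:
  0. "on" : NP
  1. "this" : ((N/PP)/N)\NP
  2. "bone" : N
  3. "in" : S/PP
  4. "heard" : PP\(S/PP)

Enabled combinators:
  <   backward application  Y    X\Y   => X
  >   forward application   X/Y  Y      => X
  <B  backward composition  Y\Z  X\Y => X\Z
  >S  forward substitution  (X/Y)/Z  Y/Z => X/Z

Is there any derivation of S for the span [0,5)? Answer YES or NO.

NP ((N/PP)/N)\NP N S/PP PP\(S/PP)
CKY chart[0,5] = {N}; S ∉ chart

NO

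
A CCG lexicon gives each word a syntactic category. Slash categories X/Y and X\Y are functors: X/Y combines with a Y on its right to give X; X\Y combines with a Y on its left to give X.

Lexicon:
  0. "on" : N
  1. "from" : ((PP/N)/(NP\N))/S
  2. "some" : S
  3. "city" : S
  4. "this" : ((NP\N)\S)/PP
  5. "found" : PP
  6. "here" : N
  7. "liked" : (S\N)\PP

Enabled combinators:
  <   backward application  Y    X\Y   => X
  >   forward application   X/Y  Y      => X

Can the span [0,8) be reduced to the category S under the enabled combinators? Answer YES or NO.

[0,8] S   <
  [0,1] "on" : N
  [1,8] S\N   <
    [1,7] PP   >
      [1,6] PP/N   >
        [1,3] (PP/N)/(NP\N)   >
          [1,2] "from" : ((PP/N)/(NP\N))/S
          [2,3] "some" : S
        [3,6] NP\N   <
          [3,4] "city" : S
          [4,6] (NP\N)\S   >
            [4,5] "this" : ((NP\N)\S)/PP
            [5,6] "found" : PP
      [6,7] "here" : N
    [7,8] "liked" : (S\N)\PP

YES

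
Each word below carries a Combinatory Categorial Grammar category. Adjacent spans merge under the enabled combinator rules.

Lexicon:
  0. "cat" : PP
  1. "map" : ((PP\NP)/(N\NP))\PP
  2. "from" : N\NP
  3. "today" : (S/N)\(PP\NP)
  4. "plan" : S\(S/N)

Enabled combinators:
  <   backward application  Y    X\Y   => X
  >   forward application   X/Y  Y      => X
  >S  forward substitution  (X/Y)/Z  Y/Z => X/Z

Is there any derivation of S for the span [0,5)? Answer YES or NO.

YES

[0,5] S   <
  [0,4] S/N   <
    [0,3] PP\NP   >
      [0,2] (PP\NP)/(N\NP)   <
        [0,1] "cat" : PP
        [1,2] "map" : ((PP\NP)/(N\NP))\PP
      [2,3] "from" : N\NP
    [3,4] "today" : (S/N)\(PP\NP)
  [4,5] "plan" : S\(S/N)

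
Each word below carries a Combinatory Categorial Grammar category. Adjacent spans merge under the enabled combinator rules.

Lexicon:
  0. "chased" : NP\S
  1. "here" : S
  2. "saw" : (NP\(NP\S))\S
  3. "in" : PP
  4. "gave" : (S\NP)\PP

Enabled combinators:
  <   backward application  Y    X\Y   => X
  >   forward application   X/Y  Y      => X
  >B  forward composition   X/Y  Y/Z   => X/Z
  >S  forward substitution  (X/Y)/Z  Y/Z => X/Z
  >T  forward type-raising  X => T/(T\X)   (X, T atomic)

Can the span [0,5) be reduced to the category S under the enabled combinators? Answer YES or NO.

[0,5] S   <
  [0,3] NP   <
    [0,1] "chased" : NP\S
    [1,3] NP\(NP\S)   <
      [1,2] "here" : S
      [2,3] "saw" : (NP\(NP\S))\S
  [3,5] S\NP   <
    [3,4] "in" : PP
    [4,5] "gave" : (S\NP)\PP

YES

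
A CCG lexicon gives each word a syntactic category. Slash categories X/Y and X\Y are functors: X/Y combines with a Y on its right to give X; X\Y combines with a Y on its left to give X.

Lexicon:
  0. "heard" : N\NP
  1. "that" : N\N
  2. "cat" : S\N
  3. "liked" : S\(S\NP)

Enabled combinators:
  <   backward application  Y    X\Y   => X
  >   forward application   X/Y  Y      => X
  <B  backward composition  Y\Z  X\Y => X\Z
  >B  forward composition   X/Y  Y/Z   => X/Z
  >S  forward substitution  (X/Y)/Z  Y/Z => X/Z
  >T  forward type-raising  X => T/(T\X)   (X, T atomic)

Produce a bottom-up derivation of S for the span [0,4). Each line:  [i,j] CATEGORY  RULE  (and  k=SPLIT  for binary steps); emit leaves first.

[0,4] S   <
  [0,3] S\NP   <B
    [0,1] "heard" : N\NP
    [1,3] S\N   <B
      [1,2] "that" : N\N
      [2,3] "cat" : S\N
  [3,4] "liked" : S\(S\NP)

[0,1] N\NP  lex  "heard"
[1,2] N\N  lex  "that"
[2,3] S\N  lex  "cat"
[1,3] S\N  <B  k=2
[0,3] S\NP  <B  k=1
[3,4] S\(S\NP)  lex  "liked"
[0,4] S  <  k=3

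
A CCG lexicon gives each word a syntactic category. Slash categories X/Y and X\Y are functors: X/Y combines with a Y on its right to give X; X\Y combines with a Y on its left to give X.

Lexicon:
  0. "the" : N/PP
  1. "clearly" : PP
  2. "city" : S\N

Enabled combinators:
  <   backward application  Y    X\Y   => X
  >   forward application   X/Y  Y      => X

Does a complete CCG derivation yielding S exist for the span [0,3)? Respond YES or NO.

YES

[0,3] S   <
  [0,2] N   >
    [0,1] "the" : N/PP
    [1,2] "clearly" : PP
  [2,3] "city" : S\N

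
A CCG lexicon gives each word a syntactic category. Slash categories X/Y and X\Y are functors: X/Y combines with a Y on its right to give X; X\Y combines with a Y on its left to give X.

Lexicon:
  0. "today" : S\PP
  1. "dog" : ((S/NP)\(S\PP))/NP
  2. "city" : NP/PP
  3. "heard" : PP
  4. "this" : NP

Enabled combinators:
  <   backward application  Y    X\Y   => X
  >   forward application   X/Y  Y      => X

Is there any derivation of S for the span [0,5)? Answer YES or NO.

YES

[0,5] S   >
  [0,4] S/NP   <
    [0,1] "today" : S\PP
    [1,4] (S/NP)\(S\PP)   >
      [1,2] "dog" : ((S/NP)\(S\PP))/NP
      [2,4] NP   >
        [2,3] "city" : NP/PP
        [3,4] "heard" : PP
  [4,5] "this" : NP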